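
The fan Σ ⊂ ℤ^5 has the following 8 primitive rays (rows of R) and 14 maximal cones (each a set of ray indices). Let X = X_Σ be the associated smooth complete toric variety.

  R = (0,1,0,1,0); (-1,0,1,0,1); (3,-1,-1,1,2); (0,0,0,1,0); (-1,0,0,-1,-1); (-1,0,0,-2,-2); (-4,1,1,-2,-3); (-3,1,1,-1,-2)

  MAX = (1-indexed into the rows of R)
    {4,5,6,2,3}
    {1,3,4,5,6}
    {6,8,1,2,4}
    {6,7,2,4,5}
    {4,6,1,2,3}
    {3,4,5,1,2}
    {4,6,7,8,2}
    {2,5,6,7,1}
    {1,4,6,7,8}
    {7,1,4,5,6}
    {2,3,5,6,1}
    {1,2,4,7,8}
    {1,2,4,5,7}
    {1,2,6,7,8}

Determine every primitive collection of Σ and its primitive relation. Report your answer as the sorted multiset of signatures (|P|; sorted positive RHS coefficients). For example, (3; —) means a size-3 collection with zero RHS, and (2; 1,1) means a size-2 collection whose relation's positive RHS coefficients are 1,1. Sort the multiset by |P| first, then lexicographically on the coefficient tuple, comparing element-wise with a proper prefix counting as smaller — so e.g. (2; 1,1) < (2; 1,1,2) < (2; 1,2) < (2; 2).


5 minimal non-faces of Δ(Σ) (on 8 rays):

  {3,8}:  v_{3} + v_{8} = 0  so sig = (2; —)
  {3,7}:  v_{3} + v_{7} = v_{5}  so sig = (2; 1)
  {5,8}:  v_{5} + v_{8} = v_{7}  so sig = (2; 1)
  {1,2,4,5,6}:  v_{1} + v_{2} + v_{4} + v_{5} + v_{6} = v_{8}  so sig = (5; 1)
  {1,2,4,6,7}:  v_{1} + v_{2} + v_{4} + v_{6} + v_{7} = 2·v_{8}  so sig = (5; 2)

Hence PRS(X_Σ) =
    |P|=2: 3 collections, coeffs (), (1), (1)
    |P|=5: 2 collections, coeffs (1), (2)


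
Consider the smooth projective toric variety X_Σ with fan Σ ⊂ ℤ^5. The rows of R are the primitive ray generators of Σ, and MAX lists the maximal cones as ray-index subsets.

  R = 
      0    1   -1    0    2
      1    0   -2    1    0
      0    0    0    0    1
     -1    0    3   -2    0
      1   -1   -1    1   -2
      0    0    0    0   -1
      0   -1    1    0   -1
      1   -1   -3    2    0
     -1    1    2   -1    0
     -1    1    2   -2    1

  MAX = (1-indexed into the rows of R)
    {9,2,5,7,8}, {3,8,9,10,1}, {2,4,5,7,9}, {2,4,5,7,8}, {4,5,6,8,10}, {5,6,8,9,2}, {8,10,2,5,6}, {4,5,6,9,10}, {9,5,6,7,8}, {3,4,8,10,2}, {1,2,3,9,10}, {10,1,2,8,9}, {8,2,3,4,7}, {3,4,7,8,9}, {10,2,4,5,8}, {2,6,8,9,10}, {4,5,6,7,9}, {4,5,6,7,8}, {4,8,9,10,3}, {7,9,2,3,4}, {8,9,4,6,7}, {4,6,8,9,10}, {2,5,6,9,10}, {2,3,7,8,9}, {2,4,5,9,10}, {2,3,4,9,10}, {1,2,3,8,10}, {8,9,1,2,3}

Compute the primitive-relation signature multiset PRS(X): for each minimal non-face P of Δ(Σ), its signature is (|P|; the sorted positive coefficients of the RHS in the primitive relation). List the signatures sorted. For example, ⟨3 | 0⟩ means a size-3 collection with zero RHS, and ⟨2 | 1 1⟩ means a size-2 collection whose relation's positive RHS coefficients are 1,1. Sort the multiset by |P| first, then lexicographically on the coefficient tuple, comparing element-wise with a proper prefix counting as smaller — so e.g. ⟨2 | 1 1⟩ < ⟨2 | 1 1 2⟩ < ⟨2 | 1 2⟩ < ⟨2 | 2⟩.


Primitive collections (13):

  P = {3,6}:  v_{3} + v_{6} = 0 — sig = ⟨2 | 0⟩
  P = {1,5}:  v_{1} + v_{5} = v_{2} — sig = ⟨2 | 1⟩
  P = {1,7}:  v_{1} + v_{7} = v_{3} — sig = ⟨2 | 1⟩
  P = {7,10}:  v_{7} + v_{10} = v_{4} — sig = ⟨2 | 1⟩
  P = {1,4}:  v_{1} + v_{4} = v_{3} + v_{10} — sig = ⟨2 | 1 1⟩
  P = {3,5}:  v_{3} + v_{5} = v_{2} + v_{7} — sig = ⟨2 | 1 1⟩
  P = {1,6}:  v_{1} + v_{6} = v_{2} + v_{8} + v_{9} + v_{10} — sig = ⟨2 | 1 1 1 1⟩
  P = {2,6,7}:  v_{2} + v_{6} + v_{7} = v_{5} — sig = ⟨3 | 1⟩
  P = {2,4,6}:  v_{2} + v_{4} + v_{6} = v_{5} + v_{10} — sig = ⟨3 | 1 1⟩
  P = {2,4,8,9}:  v_{2} + v_{4} + v_{8} + v_{9} = 0 — sig = ⟨4 | 0⟩
  P = {5,8,9,10}:  v_{5} + v_{8} + v_{9} + v_{10} = v_{6} — sig = ⟨4 | 1⟩
  P = {4,5,8,9}:  v_{4} + v_{5} + v_{8} + v_{9} = v_{6} + v_{7} — sig = ⟨4 | 1 1⟩
  P = {2,3,8,9,10}:  v_{2} + v_{3} + v_{8} + v_{9} + v_{10} = v_{1} — sig = ⟨5 | 1⟩

so the primitive-relation signature multiset is
    |P|=2: 7 collections, coeffs (), (1), (1), (1), (1,1), (1,1), (1,1,1,1)
    |P|=3: 2 collections, coeffs (1), (1,1)
    |P|=4: 3 collections, coeffs (), (1), (1,1)
    |P|=5: 1 collection, coeffs (1)


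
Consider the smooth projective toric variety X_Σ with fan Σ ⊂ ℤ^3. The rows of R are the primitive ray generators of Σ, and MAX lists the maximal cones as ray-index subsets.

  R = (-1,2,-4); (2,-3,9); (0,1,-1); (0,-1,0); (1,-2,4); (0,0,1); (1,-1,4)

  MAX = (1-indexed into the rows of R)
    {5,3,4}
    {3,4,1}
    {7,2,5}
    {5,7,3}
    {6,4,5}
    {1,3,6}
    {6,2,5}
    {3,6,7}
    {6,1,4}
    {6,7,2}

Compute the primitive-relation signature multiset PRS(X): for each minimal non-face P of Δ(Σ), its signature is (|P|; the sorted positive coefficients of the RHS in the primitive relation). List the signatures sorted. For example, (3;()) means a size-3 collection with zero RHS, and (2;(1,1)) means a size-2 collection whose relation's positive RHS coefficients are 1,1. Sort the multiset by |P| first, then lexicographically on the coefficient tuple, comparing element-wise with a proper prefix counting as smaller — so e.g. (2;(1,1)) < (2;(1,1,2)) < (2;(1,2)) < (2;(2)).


9 collections generate NE(X_Σ); each relation:

  {1,5}:  v_{1} + v_{5} = 0 ; sig = (2;())
  {4,7}:  v_{4} + v_{7} = v_{5} ; sig = (2;(1))
  {1,2}:  v_{1} + v_{2} = v_{6} + v_{7} ; sig = (2;(1,1))
  {1,7}:  v_{1} + v_{7} = v_{3} + v_{6} ; sig = (2;(1,1))
  {2,4}:  v_{2} + v_{4} = 2·v_{5} + v_{6} ; sig = (2;(1,2))
  {2,3}:  v_{2} + v_{3} = 2·v_{7} ; sig = (2;(2))
  {3,4,6}:  v_{3} + v_{4} + v_{6} = 0 ; sig = (3;())
  {3,5,6}:  v_{3} + v_{5} + v_{6} = v_{7} ; sig = (3;(1))
  {5,6,7}:  v_{5} + v_{6} + v_{7} = v_{2} ; sig = (3;(1))

Sorted signature multiset PRS(X):
{ (2;()),  (2;(1)),  (2;(1,1)) ×2,  (2;(1,2)),  (2;(2)),  (3;()),  (3;(1)) ×2 }


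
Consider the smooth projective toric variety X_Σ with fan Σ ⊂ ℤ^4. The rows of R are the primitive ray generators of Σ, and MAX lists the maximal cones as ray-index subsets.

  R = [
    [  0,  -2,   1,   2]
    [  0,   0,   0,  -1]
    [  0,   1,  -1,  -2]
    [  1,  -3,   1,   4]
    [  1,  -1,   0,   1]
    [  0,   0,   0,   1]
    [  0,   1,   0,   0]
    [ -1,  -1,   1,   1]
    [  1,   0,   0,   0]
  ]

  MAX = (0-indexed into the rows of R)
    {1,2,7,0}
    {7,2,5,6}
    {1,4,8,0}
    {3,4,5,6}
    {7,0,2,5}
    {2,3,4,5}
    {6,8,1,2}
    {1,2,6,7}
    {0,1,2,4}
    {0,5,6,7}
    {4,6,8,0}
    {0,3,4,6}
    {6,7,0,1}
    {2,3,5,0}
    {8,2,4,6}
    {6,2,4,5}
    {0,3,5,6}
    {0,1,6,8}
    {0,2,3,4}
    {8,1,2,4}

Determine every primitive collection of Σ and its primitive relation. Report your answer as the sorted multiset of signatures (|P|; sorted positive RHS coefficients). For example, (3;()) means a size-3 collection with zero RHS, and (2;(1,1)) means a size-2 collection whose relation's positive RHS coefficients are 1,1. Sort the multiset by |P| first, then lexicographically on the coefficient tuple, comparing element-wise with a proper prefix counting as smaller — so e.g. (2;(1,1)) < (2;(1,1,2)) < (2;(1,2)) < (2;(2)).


Primitive collections (12):

  {1,5}:  v_{1} + v_{5} = 0  ⟹  sig = (2;())
  {4,7}:  v_{4} + v_{7} = v_{0}  ⟹  sig = (2;(1))
  {1,3}:  v_{1} + v_{3} = v_{0} + v_{4}  ⟹  sig = (2;(1,1))
  {5,8}:  v_{5} + v_{8} = v_{4} + v_{6}  ⟹  sig = (2;(1,1))
  {7,8}:  v_{7} + v_{8} = v_{0} + v_{1} + v_{6}  ⟹  sig = (2;(1,1,1))
  {3,8}:  v_{3} + v_{8} = v_{0} + 2·v_{4} + v_{6}  ⟹  sig = (2;(1,1,2))
  {3,7}:  v_{3} + v_{7} = 2·v_{0} + v_{5}  ⟹  sig = (2;(1,2))
  {0,2,6}:  v_{0} + v_{2} + v_{6} = 0  ⟹  sig = (3;())
  {0,4,5}:  v_{0} + v_{4} + v_{5} = v_{3}  ⟹  sig = (3;(1))
  {1,4,6}:  v_{1} + v_{4} + v_{6} = v_{8}  ⟹  sig = (3;(1))
  {0,2,8}:  v_{0} + v_{2} + v_{8} = v_{1} + v_{4}  ⟹  sig = (3;(1,1))
  {2,3,6}:  v_{2} + v_{3} + v_{6} = v_{4} + v_{5}  ⟹  sig = (3;(1,1))

so the primitive-relation signature multiset is
    |P|=2: 7 collections, coeffs (), (1), (1,1), (1,1), (1,1,1), (1,1,2), (1,2)
    |P|=3: 5 collections, coeffs (), (1), (1), (1,1), (1,1)


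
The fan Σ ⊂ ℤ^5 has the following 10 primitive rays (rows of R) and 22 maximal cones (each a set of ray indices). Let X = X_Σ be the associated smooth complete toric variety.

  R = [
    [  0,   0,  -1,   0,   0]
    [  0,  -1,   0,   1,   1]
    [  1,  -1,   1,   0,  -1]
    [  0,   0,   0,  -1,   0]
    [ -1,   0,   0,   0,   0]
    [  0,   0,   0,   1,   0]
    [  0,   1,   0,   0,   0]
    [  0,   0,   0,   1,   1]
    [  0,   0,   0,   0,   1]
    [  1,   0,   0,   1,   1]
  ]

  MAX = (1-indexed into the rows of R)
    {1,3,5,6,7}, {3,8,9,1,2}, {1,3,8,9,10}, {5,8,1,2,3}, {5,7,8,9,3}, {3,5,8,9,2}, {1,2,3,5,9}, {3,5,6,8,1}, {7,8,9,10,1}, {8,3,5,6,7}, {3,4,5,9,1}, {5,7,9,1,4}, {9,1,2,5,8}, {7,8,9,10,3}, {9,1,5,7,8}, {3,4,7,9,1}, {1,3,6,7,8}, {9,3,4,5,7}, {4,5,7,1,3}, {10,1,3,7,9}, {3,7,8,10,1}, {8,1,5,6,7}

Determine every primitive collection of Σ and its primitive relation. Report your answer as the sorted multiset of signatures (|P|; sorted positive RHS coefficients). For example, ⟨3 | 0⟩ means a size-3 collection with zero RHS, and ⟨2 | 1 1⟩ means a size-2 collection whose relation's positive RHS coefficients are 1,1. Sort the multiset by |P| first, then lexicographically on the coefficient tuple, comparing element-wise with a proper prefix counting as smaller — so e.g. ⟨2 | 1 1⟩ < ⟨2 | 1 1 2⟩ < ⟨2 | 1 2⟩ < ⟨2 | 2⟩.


Primitive collections (14):

  • {4,6}:  v_{4} + v_{6} = 0  ⇒ sig = ⟨2 | 0⟩
  • {2,7}:  v_{2} + v_{7} = v_{8}  ⇒ sig = ⟨2 | 1⟩
  • {4,8}:  v_{4} + v_{8} = v_{9}  ⇒ sig = ⟨2 | 1⟩
  • {5,10}:  v_{5} + v_{10} = v_{8}  ⇒ sig = ⟨2 | 1⟩
  • {6,9}:  v_{6} + v_{9} = v_{8}  ⇒ sig = ⟨2 | 1⟩
  • {2,4}:  v_{2} + v_{4} = v_{1} + v_{3} + v_{5} + 2·v_{9}  ⇒ sig = ⟨2 | 1 1 1 2⟩
  • {2,6}:  v_{2} + v_{6} = v_{1} + v_{3} + v_{5} + 2·v_{8}  ⇒ sig = ⟨2 | 1 1 1 2⟩
  • {2,10}:  v_{2} + v_{10} = v_{1} + v_{3} + 2·v_{8} + v_{9}  ⇒ sig = ⟨2 | 1 1 1 2⟩
  • {4,10}:  v_{4} + v_{10} = v_{1} + v_{3} + v_{7} + 2·v_{9}  ⇒ sig = ⟨2 | 1 1 1 2⟩
  • {6,10}:  v_{6} + v_{10} = v_{1} + v_{3} + v_{7} + 2·v_{8}  ⇒ sig = ⟨2 | 1 1 1 2⟩
  • {1,3,5,7,9}:  v_{1} + v_{3} + v_{5} + v_{7} + v_{9} = 0  ⇒ sig = ⟨5 | 0⟩
  • {1,3,5,7,8}:  v_{1} + v_{3} + v_{5} + v_{7} + v_{8} = v_{6}  ⇒ sig = ⟨5 | 1⟩
  • {1,3,5,8,9}:  v_{1} + v_{3} + v_{5} + v_{8} + v_{9} = v_{2}  ⇒ sig = ⟨5 | 1⟩
  • {1,3,7,8,9}:  v_{1} + v_{3} + v_{7} + v_{8} + v_{9} = v_{10}  ⇒ sig = ⟨5 | 1⟩

Hence PRS(X_Σ) =
[⟨2 | 0⟩, ⟨2 | 1⟩, ⟨2 | 1⟩, ⟨2 | 1⟩, ⟨2 | 1⟩, ⟨2 | 1 1 1 2⟩, ⟨2 | 1 1 1 2⟩, ⟨2 | 1 1 1 2⟩, ⟨2 | 1 1 1 2⟩, ⟨2 | 1 1 1 2⟩, ⟨5 | 0⟩, ⟨5 | 1⟩, ⟨5 | 1⟩, ⟨5 | 1⟩]


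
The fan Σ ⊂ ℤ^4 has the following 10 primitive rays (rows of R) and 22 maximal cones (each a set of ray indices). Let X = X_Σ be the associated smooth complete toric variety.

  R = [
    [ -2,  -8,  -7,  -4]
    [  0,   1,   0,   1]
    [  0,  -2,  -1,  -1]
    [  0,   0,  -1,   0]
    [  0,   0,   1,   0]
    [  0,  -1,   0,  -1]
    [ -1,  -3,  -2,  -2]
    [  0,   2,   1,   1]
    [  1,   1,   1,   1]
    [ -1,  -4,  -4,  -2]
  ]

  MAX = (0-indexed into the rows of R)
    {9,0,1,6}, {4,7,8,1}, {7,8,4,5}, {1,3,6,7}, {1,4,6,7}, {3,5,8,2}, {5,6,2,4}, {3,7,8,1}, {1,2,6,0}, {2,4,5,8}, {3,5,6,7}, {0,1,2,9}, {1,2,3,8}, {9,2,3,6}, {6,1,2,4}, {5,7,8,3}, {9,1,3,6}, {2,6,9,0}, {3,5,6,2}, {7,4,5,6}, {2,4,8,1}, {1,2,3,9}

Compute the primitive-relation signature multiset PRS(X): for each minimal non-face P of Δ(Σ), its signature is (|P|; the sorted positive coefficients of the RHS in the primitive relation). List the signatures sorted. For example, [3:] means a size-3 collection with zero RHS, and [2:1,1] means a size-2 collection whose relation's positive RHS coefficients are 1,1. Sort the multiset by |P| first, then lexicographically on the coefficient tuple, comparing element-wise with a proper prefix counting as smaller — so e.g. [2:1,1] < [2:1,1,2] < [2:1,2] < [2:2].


Primitive collections (15):

  P={1,5}:  v_{1} + v_{5} = 0  ⟹  sig = [2:]
  P={2,7}:  v_{2} + v_{7} = 0  ⟹  sig = [2:]
  P={3,4}:  v_{3} + v_{4} = 0  ⟹  sig = [2:]
  P={6,8}:  v_{6} + v_{8} = v_{2}  ⟹  sig = [2:1]
  P={0,5}:  v_{0} + v_{5} = v_{2} + v_{6} + v_{9}  ⟹  sig = [2:1,1,1]
  P={0,7}:  v_{0} + v_{7} = v_{1} + v_{6} + v_{9}  ⟹  sig = [2:1,1,1]
  P={4,9}:  v_{4} + v_{9} = v_{1} + v_{2} + v_{6}  ⟹  sig = [2:1,1,1]
  P={5,9}:  v_{5} + v_{9} = v_{2} + v_{3} + v_{6}  ⟹  sig = [2:1,1,1]
  P={7,9}:  v_{7} + v_{9} = v_{1} + v_{3} + v_{6}  ⟹  sig = [2:1,1,1]
  P={0,8}:  v_{0} + v_{8} = v_{1} + 2·v_{2} + v_{9}  ⟹  sig = [2:1,1,2]
  P={8,9}:  v_{8} + v_{9} = v_{1} + 2·v_{2} + v_{3}  ⟹  sig = [2:1,1,2]
  P={0,3}:  v_{0} + v_{3} = 2·v_{9}  ⟹  sig = [2:2]
  P={0,4}:  v_{0} + v_{4} = 2·v_{1} + 2·v_{2} + 2·v_{6}  ⟹  sig = [2:2,2,2]
  P={1,2,3,6}:  v_{1} + v_{2} + v_{3} + v_{6} = v_{9}  ⟹  sig = [4:1]
  P={1,2,6,9}:  v_{1} + v_{2} + v_{6} + v_{9} = v_{0}  ⟹  sig = [4:1]

Sorted signature multiset PRS(X):
{ [2:] ×3,  [2:1],  [2:1,1,1] ×5,  [2:1,1,2] ×2,  [2:2],  [2:2,2,2],  [4:1] ×2 }


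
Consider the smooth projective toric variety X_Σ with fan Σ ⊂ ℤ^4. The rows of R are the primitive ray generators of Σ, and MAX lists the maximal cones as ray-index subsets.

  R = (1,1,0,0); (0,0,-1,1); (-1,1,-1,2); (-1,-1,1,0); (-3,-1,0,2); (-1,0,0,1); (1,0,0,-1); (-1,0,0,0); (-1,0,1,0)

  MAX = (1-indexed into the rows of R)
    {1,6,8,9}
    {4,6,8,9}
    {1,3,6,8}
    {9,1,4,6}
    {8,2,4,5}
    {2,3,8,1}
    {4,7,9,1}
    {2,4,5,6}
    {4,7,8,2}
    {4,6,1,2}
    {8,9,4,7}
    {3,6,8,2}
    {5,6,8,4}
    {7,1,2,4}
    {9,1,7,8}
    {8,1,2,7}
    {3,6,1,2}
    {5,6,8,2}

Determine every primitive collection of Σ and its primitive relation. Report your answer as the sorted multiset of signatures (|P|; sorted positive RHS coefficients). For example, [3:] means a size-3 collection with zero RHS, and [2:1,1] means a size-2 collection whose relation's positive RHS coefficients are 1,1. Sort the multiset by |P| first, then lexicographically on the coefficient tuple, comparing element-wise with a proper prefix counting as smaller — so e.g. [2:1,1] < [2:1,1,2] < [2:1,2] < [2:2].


Δ(Σ) — 9 vertices, 12 min non-faces:

  {6,7}:  v_{6} + v_{7} = 0 — sig = [2:]
  {2,9}:  v_{2} + v_{9} = v_{6} — sig = [2:1]
  {3,7}:  v_{3} + v_{7} = v_{1} + v_{2} + v_{8} — sig = [2:1,1,1]
  {5,7}:  v_{5} + v_{7} = v_{2} + v_{4} + v_{8} — sig = [2:1,1,1]
  {3,9}:  v_{3} + v_{9} = v_{1} + 2·v_{6} + v_{8} — sig = [2:1,1,2]
  {5,9}:  v_{5} + v_{9} = v_{4} + 2·v_{6} + v_{8} — sig = [2:1,1,2]
  {3,5}:  v_{3} + v_{5} = v_{2} + 3·v_{6} + v_{8} — sig = [2:1,1,3]
  {1,5}:  v_{1} + v_{5} = 2·v_{6} — sig = [2:2]
  {3,4}:  v_{3} + v_{4} = 2·v_{6} — sig = [2:2]
  {1,4,8}:  v_{1} + v_{4} + v_{8} = v_{9} — sig = [3:1]
  {1,2,6,8}:  v_{1} + v_{2} + v_{6} + v_{8} = v_{3} — sig = [4:1]
  {2,4,6,8}:  v_{2} + v_{4} + v_{6} + v_{8} = v_{5} — sig = [4:1]

Sorted signature multiset PRS(X):
[[2:], [2:1], [2:1,1,1], [2:1,1,1], [2:1,1,2], [2:1,1,2], [2:1,1,3], [2:2], [2:2], [3:1], [4:1], [4:1]]


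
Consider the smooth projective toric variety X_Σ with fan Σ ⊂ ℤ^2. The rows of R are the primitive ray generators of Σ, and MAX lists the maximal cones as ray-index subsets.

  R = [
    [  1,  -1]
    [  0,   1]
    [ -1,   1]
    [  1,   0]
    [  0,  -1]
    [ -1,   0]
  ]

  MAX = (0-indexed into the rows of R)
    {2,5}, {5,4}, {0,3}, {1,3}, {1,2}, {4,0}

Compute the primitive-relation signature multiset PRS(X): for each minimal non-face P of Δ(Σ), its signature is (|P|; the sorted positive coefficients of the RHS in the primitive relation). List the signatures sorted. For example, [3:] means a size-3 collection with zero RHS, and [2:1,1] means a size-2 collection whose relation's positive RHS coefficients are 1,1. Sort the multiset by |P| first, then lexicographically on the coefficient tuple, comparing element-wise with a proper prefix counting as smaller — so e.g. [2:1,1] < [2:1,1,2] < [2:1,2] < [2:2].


9 collections generate NE(X_Σ); each relation:

  P={0,2}:  v_{0} + v_{2} = 0  ⇒ sig = [2:]
  P={1,4}:  v_{1} + v_{4} = 0  ⇒ sig = [2:]
  P={3,5}:  v_{3} + v_{5} = 0  ⇒ sig = [2:]
  P={0,1}:  v_{0} + v_{1} = v_{3}  ⇒ sig = [2:1]
  P={0,5}:  v_{0} + v_{5} = v_{4}  ⇒ sig = [2:1]
  P={1,5}:  v_{1} + v_{5} = v_{2}  ⇒ sig = [2:1]
  P={2,3}:  v_{2} + v_{3} = v_{1}  ⇒ sig = [2:1]
  P={2,4}:  v_{2} + v_{4} = v_{5}  ⇒ sig = [2:1]
  P={3,4}:  v_{3} + v_{4} = v_{0}  ⇒ sig = [2:1]

so the primitive-relation signature multiset is
{ [2:] ×3,  [2:1] ×6 }


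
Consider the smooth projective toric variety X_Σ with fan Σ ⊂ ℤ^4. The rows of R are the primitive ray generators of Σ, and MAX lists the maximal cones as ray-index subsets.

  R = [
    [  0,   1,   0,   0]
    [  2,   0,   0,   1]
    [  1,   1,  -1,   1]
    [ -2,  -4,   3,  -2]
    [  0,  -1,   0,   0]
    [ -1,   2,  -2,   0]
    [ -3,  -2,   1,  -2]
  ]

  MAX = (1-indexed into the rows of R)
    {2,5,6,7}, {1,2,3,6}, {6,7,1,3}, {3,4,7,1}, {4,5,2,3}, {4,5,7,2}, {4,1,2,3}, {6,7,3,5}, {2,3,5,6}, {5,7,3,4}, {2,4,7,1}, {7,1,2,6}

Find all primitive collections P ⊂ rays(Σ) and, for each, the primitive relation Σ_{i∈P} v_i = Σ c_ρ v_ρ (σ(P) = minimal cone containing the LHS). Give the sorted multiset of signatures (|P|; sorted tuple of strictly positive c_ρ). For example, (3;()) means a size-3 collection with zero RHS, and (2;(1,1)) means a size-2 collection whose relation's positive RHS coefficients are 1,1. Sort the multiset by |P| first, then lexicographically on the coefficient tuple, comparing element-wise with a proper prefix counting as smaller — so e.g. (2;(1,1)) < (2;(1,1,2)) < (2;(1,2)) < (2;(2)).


3 collections generate NE(X_Σ); each relation:

  • {1,5}:  v_{1} + v_{5} = 0 ; sig = (2;())
  • {4,6}:  v_{4} + v_{6} = v_{7} ; sig = (2;(1))
  • {2,3,7}:  v_{2} + v_{3} + v_{7} = v_{5} ; sig = (3;(1))

Hence PRS(X_Σ) =
    (2;())
    (2;(1))
    (3;(1))


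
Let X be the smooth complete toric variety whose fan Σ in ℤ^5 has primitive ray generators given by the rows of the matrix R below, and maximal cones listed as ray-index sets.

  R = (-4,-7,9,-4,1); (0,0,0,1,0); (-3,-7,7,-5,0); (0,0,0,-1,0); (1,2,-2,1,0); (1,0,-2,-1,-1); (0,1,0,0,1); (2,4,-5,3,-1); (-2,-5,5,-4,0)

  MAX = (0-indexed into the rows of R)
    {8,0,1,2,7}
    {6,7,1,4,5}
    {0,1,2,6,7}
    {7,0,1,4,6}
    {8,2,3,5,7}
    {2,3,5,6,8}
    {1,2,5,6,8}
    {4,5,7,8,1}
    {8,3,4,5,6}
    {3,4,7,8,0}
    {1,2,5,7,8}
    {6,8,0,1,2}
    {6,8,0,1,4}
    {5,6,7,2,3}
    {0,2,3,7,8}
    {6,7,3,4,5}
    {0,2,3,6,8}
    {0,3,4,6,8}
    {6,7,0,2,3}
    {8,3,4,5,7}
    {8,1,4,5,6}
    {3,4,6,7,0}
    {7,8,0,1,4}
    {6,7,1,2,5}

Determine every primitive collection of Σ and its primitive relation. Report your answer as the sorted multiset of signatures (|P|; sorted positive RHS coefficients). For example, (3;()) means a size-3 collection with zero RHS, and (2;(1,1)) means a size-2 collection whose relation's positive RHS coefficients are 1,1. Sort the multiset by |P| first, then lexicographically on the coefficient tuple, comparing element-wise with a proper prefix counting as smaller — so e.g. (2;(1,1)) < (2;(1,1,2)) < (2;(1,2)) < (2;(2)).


Primitive collections (4):

  P={1,3}:  v_{1} + v_{3} = 0  →  sig = (2;())
  P={0,5}:  v_{0} + v_{5} = v_{2}  →  sig = (2;(1))
  P={2,4}:  v_{2} + v_{4} = v_{8}  →  sig = (2;(1))
  P={6,7,8}:  v_{6} + v_{7} + v_{8} = v_{3}  →  sig = (3;(1))

Sorted signature multiset PRS(X):
    (2;())
    (2;(1))
    (2;(1))
    (3;(1))


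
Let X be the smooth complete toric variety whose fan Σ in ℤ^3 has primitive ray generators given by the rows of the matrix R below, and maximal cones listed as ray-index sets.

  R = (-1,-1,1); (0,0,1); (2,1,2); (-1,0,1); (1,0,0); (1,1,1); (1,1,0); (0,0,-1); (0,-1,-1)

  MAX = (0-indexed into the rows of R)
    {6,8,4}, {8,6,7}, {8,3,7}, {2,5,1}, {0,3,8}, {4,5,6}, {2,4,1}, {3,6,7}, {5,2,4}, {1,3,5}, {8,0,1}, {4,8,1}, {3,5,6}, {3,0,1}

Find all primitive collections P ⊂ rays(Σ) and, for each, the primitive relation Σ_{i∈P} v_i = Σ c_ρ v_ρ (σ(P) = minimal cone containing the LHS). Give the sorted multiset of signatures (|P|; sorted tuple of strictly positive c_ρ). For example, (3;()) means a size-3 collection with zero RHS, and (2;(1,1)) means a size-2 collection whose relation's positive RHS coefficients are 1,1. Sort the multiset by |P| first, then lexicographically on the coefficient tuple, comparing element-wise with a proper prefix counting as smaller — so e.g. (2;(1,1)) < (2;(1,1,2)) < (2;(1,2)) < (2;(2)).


Primitive collections (18):

  • {1,7}:  v_{1} + v_{7} = 0  ⟹  sig = (2;())
  • {0,6}:  v_{0} + v_{6} = v_{1}  ⟹  sig = (2;(1))
  • {1,6}:  v_{1} + v_{6} = v_{5}  ⟹  sig = (2;(1))
  • {3,4}:  v_{3} + v_{4} = v_{1}  ⟹  sig = (2;(1))
  • {5,7}:  v_{5} + v_{7} = v_{6}  ⟹  sig = (2;(1))
  • {5,8}:  v_{5} + v_{8} = v_{4}  ⟹  sig = (2;(1))
  • {0,7}:  v_{0} + v_{7} = v_{3} + v_{8}  ⟹  sig = (2;(1,1))
  • {2,7}:  v_{2} + v_{7} = v_{4} + v_{5}  ⟹  sig = (2;(1,1))
  • {4,7}:  v_{4} + v_{7} = v_{6} + v_{8}  ⟹  sig = (2;(1,1))
  • {0,4}:  v_{0} + v_{4} = 2·v_{1} + v_{8}  ⟹  sig = (2;(1,2))
  • {2,3}:  v_{2} + v_{3} = 2·v_{1} + v_{5}  ⟹  sig = (2;(1,2))
  • {2,6}:  v_{2} + v_{6} = v_{4} + 2·v_{5}  ⟹  sig = (2;(1,2))
  • {2,8}:  v_{2} + v_{8} = v_{1} + 2·v_{4}  ⟹  sig = (2;(1,2))
  • {0,2}:  v_{0} + v_{2} = 3·v_{1} + v_{4}  ⟹  sig = (2;(1,3))
  • {0,5}:  v_{0} + v_{5} = 2·v_{1}  ⟹  sig = (2;(2))
  • {3,6,8}:  v_{3} + v_{6} + v_{8} = 0  ⟹  sig = (3;())
  • {1,3,8}:  v_{1} + v_{3} + v_{8} = v_{0}  ⟹  sig = (3;(1))
  • {1,4,5}:  v_{1} + v_{4} + v_{5} = v_{2}  ⟹  sig = (3;(1))

Signatures (|P|; sorted positive RHS coefficients), sorted:
[(2;()), (2;(1)), (2;(1)), (2;(1)), (2;(1)), (2;(1)), (2;(1,1)), (2;(1,1)), (2;(1,1)), (2;(1,2)), (2;(1,2)), (2;(1,2)), (2;(1,2)), (2;(1,3)), (2;(2)), (3;()), (3;(1)), (3;(1))]


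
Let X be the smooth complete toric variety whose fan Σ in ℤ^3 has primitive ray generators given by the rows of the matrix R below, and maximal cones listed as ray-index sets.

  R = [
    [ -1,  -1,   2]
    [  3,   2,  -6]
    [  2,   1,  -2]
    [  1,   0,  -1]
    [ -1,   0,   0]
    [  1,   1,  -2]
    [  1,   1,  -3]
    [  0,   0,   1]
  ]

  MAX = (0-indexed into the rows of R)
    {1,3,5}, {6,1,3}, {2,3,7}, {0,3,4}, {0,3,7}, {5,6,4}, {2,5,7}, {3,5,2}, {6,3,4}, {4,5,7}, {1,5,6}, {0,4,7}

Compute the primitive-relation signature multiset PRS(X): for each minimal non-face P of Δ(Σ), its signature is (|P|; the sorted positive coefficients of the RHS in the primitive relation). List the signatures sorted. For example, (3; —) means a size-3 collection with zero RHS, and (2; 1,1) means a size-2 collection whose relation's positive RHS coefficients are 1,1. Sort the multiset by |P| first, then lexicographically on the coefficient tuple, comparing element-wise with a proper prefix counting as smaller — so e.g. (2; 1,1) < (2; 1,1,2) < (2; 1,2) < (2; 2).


Primitive collections (14):

  P = {0,5}:  v_{0} + v_{5} = 0  →  sig = (2; —)
  P = {2,4}:  v_{2} + v_{4} = v_{5}  →  sig = (2; 1)
  P = {6,7}:  v_{6} + v_{7} = v_{5}  →  sig = (2; 1)
  P = {0,1}:  v_{0} + v_{1} = v_{3} + v_{6}  →  sig = (2; 1,1)
  P = {0,2}:  v_{0} + v_{2} = v_{3} + v_{7}  →  sig = (2; 1,1)
  P = {0,6}:  v_{0} + v_{6} = v_{3} + v_{4}  →  sig = (2; 1,1)
  P = {1,7}:  v_{1} + v_{7} = v_{3} + 2·v_{5}  →  sig = (2; 1,2)
  P = {2,6}:  v_{2} + v_{6} = v_{3} + 2·v_{5}  →  sig = (2; 1,2)
  P = {1,4}:  v_{1} + v_{4} = 2·v_{6}  →  sig = (2; 2)
  P = {1,2}:  v_{1} + v_{2} = 2·v_{3} + 3·v_{5}  →  sig = (2; 2,3)
  P = {3,4,7}:  v_{3} + v_{4} + v_{7} = 0  →  sig = (3; —)
  P = {3,4,5}:  v_{3} + v_{4} + v_{5} = v_{6}  →  sig = (3; 1)
  P = {3,5,6}:  v_{3} + v_{5} + v_{6} = v_{1}  →  sig = (3; 1)
  P = {3,5,7}:  v_{3} + v_{5} + v_{7} = v_{2}  →  sig = (3; 1)

Sorted signature multiset PRS(X):
    (2; —)
    (2; 1)
    (2; 1)
    (2; 1,1)
    (2; 1,1)
    (2; 1,1)
    (2; 1,2)
    (2; 1,2)
    (2; 2)
    (2; 2,3)
    (3; —)
    (3; 1)
    (3; 1)
    (3; 1)


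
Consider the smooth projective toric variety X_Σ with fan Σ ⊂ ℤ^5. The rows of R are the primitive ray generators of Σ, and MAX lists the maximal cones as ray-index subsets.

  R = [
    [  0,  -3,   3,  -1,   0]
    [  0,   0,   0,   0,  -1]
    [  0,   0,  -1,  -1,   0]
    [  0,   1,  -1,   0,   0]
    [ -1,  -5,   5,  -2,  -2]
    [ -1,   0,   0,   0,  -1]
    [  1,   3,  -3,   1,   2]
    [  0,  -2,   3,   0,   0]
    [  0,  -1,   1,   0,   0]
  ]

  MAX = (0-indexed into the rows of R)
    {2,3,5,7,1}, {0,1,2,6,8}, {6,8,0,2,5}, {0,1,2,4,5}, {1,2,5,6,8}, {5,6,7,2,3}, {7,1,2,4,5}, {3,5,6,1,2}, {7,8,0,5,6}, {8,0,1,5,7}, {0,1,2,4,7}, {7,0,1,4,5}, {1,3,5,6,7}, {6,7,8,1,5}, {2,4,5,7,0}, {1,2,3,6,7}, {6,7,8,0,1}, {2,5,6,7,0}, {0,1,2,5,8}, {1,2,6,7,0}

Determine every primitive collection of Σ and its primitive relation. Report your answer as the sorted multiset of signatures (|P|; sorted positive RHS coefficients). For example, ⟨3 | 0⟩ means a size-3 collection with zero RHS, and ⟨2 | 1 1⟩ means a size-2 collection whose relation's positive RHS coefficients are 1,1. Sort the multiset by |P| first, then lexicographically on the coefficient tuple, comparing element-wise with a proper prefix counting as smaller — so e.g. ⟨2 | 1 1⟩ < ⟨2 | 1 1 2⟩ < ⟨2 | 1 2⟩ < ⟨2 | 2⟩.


|primitive collections| = 9. Relations:

  • {3,8}:  v_{3} + v_{8} = 0  so sig = ⟨2 | 0⟩
  • {0,3}:  v_{0} + v_{3} = v_{2} + v_{7}  so sig = ⟨2 | 1 1⟩
  • {4,6}:  v_{4} + v_{6} = v_{2} + v_{7}  so sig = ⟨2 | 1 1⟩
  • {4,8}:  v_{4} + v_{8} = 2·v_{0} + v_{1} + v_{5}  so sig = ⟨2 | 1 1 2⟩
  • {3,4}:  v_{3} + v_{4} = v_{1} + 2·v_{2} + v_{5} + 2·v_{7}  so sig = ⟨2 | 1 1 2 2⟩
  • {2,7,8}:  v_{2} + v_{7} + v_{8} = v_{0}  so sig = ⟨3 | 1⟩
  • {0,1,5,6}:  v_{0} + v_{1} + v_{5} + v_{6} = 0  so sig = ⟨4 | 0⟩
  • {0,1,2,5,7}:  v_{0} + v_{1} + v_{2} + v_{5} + v_{7} = v_{4}  so sig = ⟨5 | 1⟩
  • {1,2,5,6,7}:  v_{1} + v_{2} + v_{5} + v_{6} + v_{7} = v_{3}  so sig = ⟨5 | 1⟩

Sorted signature multiset PRS(X):
[⟨2 | 0⟩, ⟨2 | 1 1⟩, ⟨2 | 1 1⟩, ⟨2 | 1 1 2⟩, ⟨2 | 1 1 2 2⟩, ⟨3 | 1⟩, ⟨4 | 0⟩, ⟨5 | 1⟩, ⟨5 | 1⟩]


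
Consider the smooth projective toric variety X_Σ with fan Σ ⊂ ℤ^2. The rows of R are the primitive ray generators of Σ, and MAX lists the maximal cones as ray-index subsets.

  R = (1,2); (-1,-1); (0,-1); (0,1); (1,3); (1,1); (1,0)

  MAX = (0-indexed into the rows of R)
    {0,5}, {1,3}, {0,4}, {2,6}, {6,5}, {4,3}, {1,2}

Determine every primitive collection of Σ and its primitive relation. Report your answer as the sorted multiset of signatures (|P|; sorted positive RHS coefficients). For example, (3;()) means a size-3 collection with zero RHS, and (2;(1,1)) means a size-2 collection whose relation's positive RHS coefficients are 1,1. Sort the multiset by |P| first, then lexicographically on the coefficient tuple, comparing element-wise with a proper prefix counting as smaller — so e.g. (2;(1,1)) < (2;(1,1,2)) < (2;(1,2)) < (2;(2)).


Δ(Σ) — 7 vertices, 14 min non-faces:

  P = {1,5}:  v_{1} + v_{5} = 0  so sig = (2;())
  P = {2,3}:  v_{2} + v_{3} = 0  so sig = (2;())
  P = {0,1}:  v_{0} + v_{1} = v_{3}  so sig = (2;(1))
  P = {0,2}:  v_{0} + v_{2} = v_{5}  so sig = (2;(1))
  P = {0,3}:  v_{0} + v_{3} = v_{4}  so sig = (2;(1))
  P = {1,6}:  v_{1} + v_{6} = v_{2}  so sig = (2;(1))
  P = {2,4}:  v_{2} + v_{4} = v_{0}  so sig = (2;(1))
  P = {2,5}:  v_{2} + v_{5} = v_{6}  so sig = (2;(1))
  P = {3,5}:  v_{3} + v_{5} = v_{0}  so sig = (2;(1))
  P = {3,6}:  v_{3} + v_{6} = v_{5}  so sig = (2;(1))
  P = {4,6}:  v_{4} + v_{6} = v_{0} + v_{5}  so sig = (2;(1,1))
  P = {0,6}:  v_{0} + v_{6} = 2·v_{5}  so sig = (2;(2))
  P = {1,4}:  v_{1} + v_{4} = 2·v_{3}  so sig = (2;(2))
  P = {4,5}:  v_{4} + v_{5} = 2·v_{0}  so sig = (2;(2))

Signatures (|P|; sorted positive RHS coefficients), sorted:
    |P|=2: 14 collections, coeffs (), (), (1), (1), (1), (1), (1), (1), (1), (1), (1,1), (2), (2), (2)


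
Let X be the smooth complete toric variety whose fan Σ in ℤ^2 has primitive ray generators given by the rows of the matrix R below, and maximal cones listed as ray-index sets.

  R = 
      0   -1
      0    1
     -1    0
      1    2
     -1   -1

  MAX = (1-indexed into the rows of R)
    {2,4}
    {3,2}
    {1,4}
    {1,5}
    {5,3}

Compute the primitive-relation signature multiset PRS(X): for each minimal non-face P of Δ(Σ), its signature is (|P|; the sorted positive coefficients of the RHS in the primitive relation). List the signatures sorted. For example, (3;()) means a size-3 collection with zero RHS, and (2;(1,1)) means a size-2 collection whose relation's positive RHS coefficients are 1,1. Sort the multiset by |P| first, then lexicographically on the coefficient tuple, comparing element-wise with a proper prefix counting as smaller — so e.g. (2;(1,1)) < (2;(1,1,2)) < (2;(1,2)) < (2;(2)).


5 minimal non-faces of Δ(Σ) (on 5 rays):

  {1,2}:  v_{1} + v_{2} = 0 ; sig = (2;())
  {1,3}:  v_{1} + v_{3} = v_{5} ; sig = (2;(1))
  {2,5}:  v_{2} + v_{5} = v_{3} ; sig = (2;(1))
  {4,5}:  v_{4} + v_{5} = v_{2} ; sig = (2;(1))
  {3,4}:  v_{3} + v_{4} = 2·v_{2} ; sig = (2;(2))

Hence PRS(X_Σ) =
{ (2;()),  (2;(1)) ×3,  (2;(2)) }


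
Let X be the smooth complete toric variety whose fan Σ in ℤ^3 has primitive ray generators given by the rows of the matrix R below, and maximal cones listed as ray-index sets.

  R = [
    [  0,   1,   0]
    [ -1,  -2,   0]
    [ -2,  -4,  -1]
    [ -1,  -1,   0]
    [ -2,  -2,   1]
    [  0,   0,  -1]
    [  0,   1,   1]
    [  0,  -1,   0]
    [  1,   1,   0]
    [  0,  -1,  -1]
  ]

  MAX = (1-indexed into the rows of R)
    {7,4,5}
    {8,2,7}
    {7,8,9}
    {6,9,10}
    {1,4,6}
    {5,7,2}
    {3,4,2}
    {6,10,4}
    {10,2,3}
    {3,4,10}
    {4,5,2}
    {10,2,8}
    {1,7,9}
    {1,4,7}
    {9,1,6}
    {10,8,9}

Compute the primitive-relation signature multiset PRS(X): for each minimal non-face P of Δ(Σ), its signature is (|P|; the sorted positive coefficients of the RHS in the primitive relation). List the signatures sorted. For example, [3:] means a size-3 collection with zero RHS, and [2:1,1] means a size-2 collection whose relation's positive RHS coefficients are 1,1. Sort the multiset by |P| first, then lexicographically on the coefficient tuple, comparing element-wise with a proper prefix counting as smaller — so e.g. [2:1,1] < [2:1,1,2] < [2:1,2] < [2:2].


|primitive collections| = 23. Relations:

  P={1,8}:  v_{1} + v_{8} = 0  so sig = [2:]
  P={4,9}:  v_{4} + v_{9} = 0  so sig = [2:]
  P={7,10}:  v_{7} + v_{10} = 0  so sig = [2:]
  P={1,2}:  v_{1} + v_{2} = v_{4}  so sig = [2:1]
  P={1,10}:  v_{1} + v_{10} = v_{6}  so sig = [2:1]
  P={2,9}:  v_{2} + v_{9} = v_{8}  so sig = [2:1]
  P={4,8}:  v_{4} + v_{8} = v_{2}  so sig = [2:1]
  P={6,7}:  v_{6} + v_{7} = v_{1}  so sig = [2:1]
  P={6,8}:  v_{6} + v_{8} = v_{10}  so sig = [2:1]
  P={2,6}:  v_{2} + v_{6} = v_{4} + v_{10}  so sig = [2:1,1]
  P={3,7}:  v_{3} + v_{7} = v_{2} + v_{4}  so sig = [2:1,1]
  P={3,9}:  v_{3} + v_{9} = v_{2} + v_{10}  so sig = [2:1,1]
  P={5,9}:  v_{5} + v_{9} = v_{2} + v_{7}  so sig = [2:1,1]
  P={5,10}:  v_{5} + v_{10} = v_{2} + v_{4}  so sig = [2:1,1]
  P={1,3}:  v_{1} + v_{3} = 2·v_{4} + v_{10}  so sig = [2:1,2]
  P={1,5}:  v_{1} + v_{5} = 2·v_{4} + v_{7}  so sig = [2:1,2]
  P={3,8}:  v_{3} + v_{8} = 2·v_{2} + v_{10}  so sig = [2:1,2]
  P={5,8}:  v_{5} + v_{8} = 2·v_{2} + v_{7}  so sig = [2:1,2]
  P={5,6}:  v_{5} + v_{6} = 2·v_{4}  so sig = [2:2]
  P={3,5}:  v_{3} + v_{5} = 2·v_{2} + 2·v_{4}  so sig = [2:2,2]
  P={3,6}:  v_{3} + v_{6} = 2·v_{4} + 2·v_{10}  so sig = [2:2,2]
  P={2,4,7}:  v_{2} + v_{4} + v_{7} = v_{5}  so sig = [3:1]
  P={2,4,10}:  v_{2} + v_{4} + v_{10} = v_{3}  so sig = [3:1]

Hence PRS(X_Σ) =
    |P|=2: 21 collections, coeffs (), (), (), (1), (1), (1), (1), (1), (1), (1,1), (1,1), (1,1), (1,1), (1,1), (1,2), (1,2), (1,2), (1,2), (2), (2,2), (2,2)
    |P|=3: 2 collections, coeffs (1), (1)


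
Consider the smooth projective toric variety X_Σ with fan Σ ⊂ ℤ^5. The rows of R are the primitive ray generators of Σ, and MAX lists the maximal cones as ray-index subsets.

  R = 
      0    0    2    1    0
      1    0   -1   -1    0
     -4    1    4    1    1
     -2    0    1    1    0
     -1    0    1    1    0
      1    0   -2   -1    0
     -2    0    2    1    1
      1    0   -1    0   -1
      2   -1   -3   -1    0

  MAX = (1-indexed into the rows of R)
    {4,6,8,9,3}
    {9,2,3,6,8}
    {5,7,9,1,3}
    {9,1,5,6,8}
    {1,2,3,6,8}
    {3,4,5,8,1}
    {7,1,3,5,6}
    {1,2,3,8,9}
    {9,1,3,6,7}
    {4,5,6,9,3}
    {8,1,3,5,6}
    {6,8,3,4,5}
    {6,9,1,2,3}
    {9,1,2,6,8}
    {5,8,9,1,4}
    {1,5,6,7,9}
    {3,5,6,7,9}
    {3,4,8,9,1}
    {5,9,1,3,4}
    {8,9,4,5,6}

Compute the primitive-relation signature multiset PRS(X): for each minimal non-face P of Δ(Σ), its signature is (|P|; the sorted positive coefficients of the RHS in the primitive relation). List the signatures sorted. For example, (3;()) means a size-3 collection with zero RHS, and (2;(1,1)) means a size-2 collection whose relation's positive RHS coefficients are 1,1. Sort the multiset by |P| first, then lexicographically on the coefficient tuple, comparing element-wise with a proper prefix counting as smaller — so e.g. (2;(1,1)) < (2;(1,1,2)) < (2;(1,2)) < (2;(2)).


Σ has 9 primitive collections:

  • {2,5}:  v_{2} + v_{5} = 0  so sig = (2;())
  • {7,8}:  v_{7} + v_{8} = v_{5}  so sig = (2;(1))
  • {2,4}:  v_{2} + v_{4} = v_{3} + v_{8} + v_{9}  so sig = (2;(1,1,1))
  • {2,7}:  v_{2} + v_{7} = v_{1} + v_{3} + v_{6} + v_{9}  so sig = (2;(1,1,1,1))
  • {4,7}:  v_{4} + v_{7} = v_{3} + 2·v_{5} + v_{9}  so sig = (2;(1,1,2))
  • {1,4,6}:  v_{1} + v_{4} + v_{6} = v_{5}  so sig = (3;(1))
  • {3,5,8,9}:  v_{3} + v_{5} + v_{8} + v_{9} = v_{4}  so sig = (4;(1))
  • {1,3,6,8,9}:  v_{1} + v_{3} + v_{6} + v_{8} + v_{9} = 0  so sig = (5;())
  • {1,3,5,6,9}:  v_{1} + v_{3} + v_{5} + v_{6} + v_{9} = v_{7}  so sig = (5;(1))

Signatures (|P|; sorted positive RHS coefficients), sorted:
[(2;()), (2;(1)), (2;(1,1,1)), (2;(1,1,1,1)), (2;(1,1,2)), (3;(1)), (4;(1)), (5;()), (5;(1))]


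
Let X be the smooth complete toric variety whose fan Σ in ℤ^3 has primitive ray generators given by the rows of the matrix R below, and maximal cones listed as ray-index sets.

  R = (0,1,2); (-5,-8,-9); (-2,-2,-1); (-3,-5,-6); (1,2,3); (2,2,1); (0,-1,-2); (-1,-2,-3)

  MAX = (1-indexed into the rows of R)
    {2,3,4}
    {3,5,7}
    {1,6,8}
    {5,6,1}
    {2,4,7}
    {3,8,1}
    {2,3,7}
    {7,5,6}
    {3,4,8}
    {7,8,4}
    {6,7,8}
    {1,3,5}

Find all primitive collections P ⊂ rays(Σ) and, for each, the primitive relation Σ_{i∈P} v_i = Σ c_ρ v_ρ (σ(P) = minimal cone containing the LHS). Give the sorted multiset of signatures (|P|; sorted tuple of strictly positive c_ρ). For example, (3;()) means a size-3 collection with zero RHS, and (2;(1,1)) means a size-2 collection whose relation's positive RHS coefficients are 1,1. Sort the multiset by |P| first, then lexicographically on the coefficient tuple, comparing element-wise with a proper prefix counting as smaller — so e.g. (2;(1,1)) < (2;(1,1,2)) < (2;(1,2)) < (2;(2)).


The 12 primitive collections of Σ (r=8, n=3):

  {1,7}:  v_{1} + v_{7} = 0  so sig = (2;())
  {3,6}:  v_{3} + v_{6} = 0  so sig = (2;())
  {5,8}:  v_{5} + v_{8} = 0  so sig = (2;())
  {1,2}:  v_{1} + v_{2} = v_{3} + v_{4}  so sig = (2;(1,1))
  {1,4}:  v_{1} + v_{4} = v_{3} + v_{8}  so sig = (2;(1,1))
  {2,6}:  v_{2} + v_{6} = v_{4} + v_{7}  so sig = (2;(1,1))
  {4,5}:  v_{4} + v_{5} = v_{3} + v_{7}  so sig = (2;(1,1))
  {4,6}:  v_{4} + v_{6} = v_{7} + v_{8}  so sig = (2;(1,1))
  {2,8}:  v_{2} + v_{8} = 2·v_{4}  so sig = (2;(2))
  {2,5}:  v_{2} + v_{5} = 2·v_{3} + 2·v_{7}  so sig = (2;(2,2))
  {3,4,7}:  v_{3} + v_{4} + v_{7} = v_{2}  so sig = (3;(1))
  {3,7,8}:  v_{3} + v_{7} + v_{8} = v_{4}  so sig = (3;(1))

Sorted signature multiset PRS(X):
[(2;()), (2;()), (2;()), (2;(1,1)), (2;(1,1)), (2;(1,1)), (2;(1,1)), (2;(1,1)), (2;(2)), (2;(2,2)), (3;(1)), (3;(1))]


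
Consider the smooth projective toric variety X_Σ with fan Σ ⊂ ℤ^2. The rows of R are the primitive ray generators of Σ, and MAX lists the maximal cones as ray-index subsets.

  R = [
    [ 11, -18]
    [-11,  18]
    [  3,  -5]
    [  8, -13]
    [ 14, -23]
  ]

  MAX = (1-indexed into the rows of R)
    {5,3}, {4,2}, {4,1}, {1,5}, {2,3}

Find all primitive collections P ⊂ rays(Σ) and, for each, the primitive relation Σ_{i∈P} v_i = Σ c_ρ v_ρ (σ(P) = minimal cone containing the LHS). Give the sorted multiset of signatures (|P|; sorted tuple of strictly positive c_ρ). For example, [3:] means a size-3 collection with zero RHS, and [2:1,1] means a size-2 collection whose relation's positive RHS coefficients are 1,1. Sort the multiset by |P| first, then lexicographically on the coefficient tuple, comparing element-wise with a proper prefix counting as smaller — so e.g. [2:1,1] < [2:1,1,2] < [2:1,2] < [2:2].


Δ(Σ) — 5 vertices, 5 min non-faces:

  • {1,2}:  v_{1} + v_{2} = 0 ; sig = [2:]
  • {1,3}:  v_{1} + v_{3} = v_{5} ; sig = [2:1]
  • {2,5}:  v_{2} + v_{5} = v_{3} ; sig = [2:1]
  • {3,4}:  v_{3} + v_{4} = v_{1} ; sig = [2:1]
  • {4,5}:  v_{4} + v_{5} = 2·v_{1} ; sig = [2:2]

Hence PRS(X_Σ) =
    |P|=2: 5 collections, coeffs (), (1), (1), (1), (2)


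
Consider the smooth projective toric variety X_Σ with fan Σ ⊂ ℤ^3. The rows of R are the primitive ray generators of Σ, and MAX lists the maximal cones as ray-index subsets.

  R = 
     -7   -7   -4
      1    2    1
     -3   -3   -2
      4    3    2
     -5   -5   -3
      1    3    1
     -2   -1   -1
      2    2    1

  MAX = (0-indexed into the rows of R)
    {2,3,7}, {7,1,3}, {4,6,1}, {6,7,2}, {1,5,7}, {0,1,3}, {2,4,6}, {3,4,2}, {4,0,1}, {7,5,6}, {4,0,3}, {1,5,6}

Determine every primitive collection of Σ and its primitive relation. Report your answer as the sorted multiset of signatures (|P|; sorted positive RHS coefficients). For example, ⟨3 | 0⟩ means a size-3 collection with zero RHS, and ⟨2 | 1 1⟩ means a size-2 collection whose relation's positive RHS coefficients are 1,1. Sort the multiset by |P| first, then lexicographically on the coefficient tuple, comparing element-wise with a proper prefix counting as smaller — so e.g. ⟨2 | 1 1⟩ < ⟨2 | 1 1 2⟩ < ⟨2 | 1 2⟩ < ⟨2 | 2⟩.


Primitive collections (12):

  P = {0,7}:  v_{0} + v_{7} = v_{4}  ⇒ sig = ⟨2 | 1⟩
  P = {1,2}:  v_{1} + v_{2} = v_{6}  ⇒ sig = ⟨2 | 1⟩
  P = {3,6}:  v_{3} + v_{6} = v_{7}  ⇒ sig = ⟨2 | 1⟩
  P = {4,7}:  v_{4} + v_{7} = v_{2}  ⇒ sig = ⟨2 | 1⟩
  P = {0,5}:  v_{0} + v_{5} = v_{1} + v_{4} + v_{6}  ⇒ sig = ⟨2 | 1 1 1⟩
  P = {0,6}:  v_{0} + v_{6} = v_{1} + 2·v_{4}  ⇒ sig = ⟨2 | 1 2⟩
  P = {2,5}:  v_{2} + v_{5} = 2·v_{6} + v_{7}  ⇒ sig = ⟨2 | 1 2⟩
  P = {3,5}:  v_{3} + v_{5} = v_{1} + 2·v_{7}  ⇒ sig = ⟨2 | 1 2⟩
  P = {0,2}:  v_{0} + v_{2} = 2·v_{4}  ⇒ sig = ⟨2 | 2⟩
  P = {4,5}:  v_{4} + v_{5} = 2·v_{6}  ⇒ sig = ⟨2 | 2⟩
  P = {1,3,4}:  v_{1} + v_{3} + v_{4} = 0  ⇒ sig = ⟨3 | 0⟩
  P = {1,6,7}:  v_{1} + v_{6} + v_{7} = v_{5}  ⇒ sig = ⟨3 | 1⟩

Sorted signature multiset PRS(X):
    ⟨2 | 1⟩
    ⟨2 | 1⟩
    ⟨2 | 1⟩
    ⟨2 | 1⟩
    ⟨2 | 1 1 1⟩
    ⟨2 | 1 2⟩
    ⟨2 | 1 2⟩
    ⟨2 | 1 2⟩
    ⟨2 | 2⟩
    ⟨2 | 2⟩
    ⟨3 | 0⟩
    ⟨3 | 1⟩


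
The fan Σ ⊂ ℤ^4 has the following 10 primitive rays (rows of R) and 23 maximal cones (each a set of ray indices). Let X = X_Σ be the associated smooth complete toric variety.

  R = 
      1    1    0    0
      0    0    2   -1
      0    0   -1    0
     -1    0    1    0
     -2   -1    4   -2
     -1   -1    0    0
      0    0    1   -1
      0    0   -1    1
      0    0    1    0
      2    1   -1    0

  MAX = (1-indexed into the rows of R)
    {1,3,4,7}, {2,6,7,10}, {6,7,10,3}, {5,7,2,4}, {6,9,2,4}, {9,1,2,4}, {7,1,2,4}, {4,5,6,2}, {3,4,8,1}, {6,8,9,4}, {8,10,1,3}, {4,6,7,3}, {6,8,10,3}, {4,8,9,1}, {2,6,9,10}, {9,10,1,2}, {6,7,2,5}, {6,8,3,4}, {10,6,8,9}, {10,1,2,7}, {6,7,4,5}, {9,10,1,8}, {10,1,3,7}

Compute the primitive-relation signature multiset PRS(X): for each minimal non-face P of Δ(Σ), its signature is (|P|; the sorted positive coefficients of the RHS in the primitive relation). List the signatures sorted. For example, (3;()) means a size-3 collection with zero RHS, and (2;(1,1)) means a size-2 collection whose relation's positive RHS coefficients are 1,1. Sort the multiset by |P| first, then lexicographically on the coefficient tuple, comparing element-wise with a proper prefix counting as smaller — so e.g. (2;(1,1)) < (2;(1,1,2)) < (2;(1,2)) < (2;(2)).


|primitive collections| = 13. Relations:

  P = {1,6}:  v_{1} + v_{6} = 0 — sig = (2;())
  P = {3,9}:  v_{3} + v_{9} = 0 — sig = (2;())
  P = {7,8}:  v_{7} + v_{8} = 0 — sig = (2;())
  P = {2,3}:  v_{2} + v_{3} = v_{7} — sig = (2;(1))
  P = {2,8}:  v_{2} + v_{8} = v_{9} — sig = (2;(1))
  P = {4,10}:  v_{4} + v_{10} = v_{1} — sig = (2;(1))
  P = {7,9}:  v_{7} + v_{9} = v_{2} — sig = (2;(1))
  P = {5,10}:  v_{5} + v_{10} = v_{2} + v_{7} — sig = (2;(1,1))
  P = {1,5}:  v_{1} + v_{5} = v_{2} + v_{4} + v_{7} — sig = (2;(1,1,1))
  P = {5,8}:  v_{5} + v_{8} = v_{2} + v_{4} + v_{6} — sig = (2;(1,1,1))
  P = {3,5}:  v_{3} + v_{5} = v_{4} + v_{6} + 2·v_{7} — sig = (2;(1,1,2))
  P = {5,9}:  v_{5} + v_{9} = 2·v_{2} + v_{4} + v_{6} — sig = (2;(1,1,2))
  P = {2,4,6,7}:  v_{2} + v_{4} + v_{6} + v_{7} = v_{5} — sig = (4;(1))

Sorted signature multiset PRS(X):
{ (2;()) ×3,  (2;(1)) ×4,  (2;(1,1)),  (2;(1,1,1)) ×2,  (2;(1,1,2)) ×2,  (4;(1)) }
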